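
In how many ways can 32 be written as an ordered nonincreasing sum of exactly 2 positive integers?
p(32, 2 parts) = 16

Partitions of n into exactly k parts are in bijection with partitions of n − k into at most k parts (subtract 1 from each part). So p(32, exactly 2) = p(30, parts ≤ 2). Computing via the recurrence p(m, j) = p(m, j−1) + p(m−j, j) gives 16.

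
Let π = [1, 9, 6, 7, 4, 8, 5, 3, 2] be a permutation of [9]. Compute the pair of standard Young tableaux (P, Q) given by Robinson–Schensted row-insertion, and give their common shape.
P = [1, 2, 5, 8] / [3, 7] / [4] / [6] / [9];  Q = [1, 2, 4, 6] / [3, 7] / [5] / [8] / [9];  common shape = (4, 2, 1, 1, 1)

Row-insert the values π_1, π_2, … into P one at a time, bumping the leftmost entry strictly greater than the inserted value down to the next row. The recording tableau Q records, in position (i, j), the step at which that cell was added to P.
  Insert 1 (step 1): P = [1];  Q = [1]
  Insert 9 (step 2): P = [1, 9];  Q = [1, 2]
  Insert 6 (step 3): P = [1, 6] / [9];  Q = [1, 2] / [3]
  Insert 7 (step 4): P = [1, 6, 7] / [9];  Q = [1, 2, 4] / [3]
  Insert 4 (step 5): P = [1, 4, 7] / [6] / [9];  Q = [1, 2, 4] / [3] / [5]
  Insert 8 (step 6): P = [1, 4, 7, 8] / [6] / [9];  Q = [1, 2, 4, 6] / [3] / [5]
  Insert 5 (step 7): P = [1, 4, 5, 8] / [6, 7] / [9];  Q = [1, 2, 4, 6] / [3, 7] / [5]
  Insert 3 (step 8): P = [1, 3, 5, 8] / [4, 7] / [6] / [9];  Q = [1, 2, 4, 6] / [3, 7] / [5] / [8]
  Insert 2 (step 9): P = [1, 2, 5, 8] / [3, 7] / [4] / [6] / [9];  Q = [1, 2, 4, 6] / [3, 7] / [5] / [8] / [9]
Final shape: (4, 2, 1, 1, 1).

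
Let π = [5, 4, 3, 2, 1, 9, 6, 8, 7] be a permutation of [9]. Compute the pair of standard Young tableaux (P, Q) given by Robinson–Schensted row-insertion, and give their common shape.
P = [1, 6, 7] / [2, 8] / [3, 9] / [4] / [5];  Q = [1, 6, 8] / [2, 7] / [3, 9] / [4] / [5];  common shape = (3, 2, 2, 1, 1)

Row-insert the values π_1, π_2, … into P one at a time, bumping the leftmost entry strictly greater than the inserted value down to the next row. The recording tableau Q records, in position (i, j), the step at which that cell was added to P.
  Insert 5 (step 1): P = [5];  Q = [1]
  Insert 4 (step 2): P = [4] / [5];  Q = [1] / [2]
  Insert 3 (step 3): P = [3] / [4] / [5];  Q = [1] / [2] / [3]
  Insert 2 (step 4): P = [2] / [3] / [4] / [5];  Q = [1] / [2] / [3] / [4]
  Insert 1 (step 5): P = [1] / [2] / [3] / [4] / [5];  Q = [1] / [2] / [3] / [4] / [5]
  Insert 9 (step 6): P = [1, 9] / [2] / [3] / [4] / [5];  Q = [1, 6] / [2] / [3] / [4] / [5]
  Insert 6 (step 7): P = [1, 6] / [2, 9] / [3] / [4] / [5];  Q = [1, 6] / [2, 7] / [3] / [4] / [5]
  Insert 8 (step 8): P = [1, 6, 8] / [2, 9] / [3] / [4] / [5];  Q = [1, 6, 8] / [2, 7] / [3] / [4] / [5]
  Insert 7 (step 9): P = [1, 6, 7] / [2, 8] / [3, 9] / [4] / [5];  Q = [1, 6, 8] / [2, 7] / [3, 9] / [4] / [5]
Final shape: (3, 2, 2, 1, 1).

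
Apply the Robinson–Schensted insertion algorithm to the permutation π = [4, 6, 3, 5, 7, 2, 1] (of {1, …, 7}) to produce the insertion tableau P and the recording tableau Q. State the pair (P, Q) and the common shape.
P = [1, 5, 7] / [2, 6] / [3] / [4];  Q = [1, 2, 5] / [3, 4] / [6] / [7];  common shape = (3, 2, 1, 1)

Row-insert the values π_1, π_2, … into P one at a time, bumping the leftmost entry strictly greater than the inserted value down to the next row. The recording tableau Q records, in position (i, j), the step at which that cell was added to P.
  Insert 4 (step 1): P = [4];  Q = [1]
  Insert 6 (step 2): P = [4, 6];  Q = [1, 2]
  Insert 3 (step 3): P = [3, 6] / [4];  Q = [1, 2] / [3]
  Insert 5 (step 4): P = [3, 5] / [4, 6];  Q = [1, 2] / [3, 4]
  Insert 7 (step 5): P = [3, 5, 7] / [4, 6];  Q = [1, 2, 5] / [3, 4]
  Insert 2 (step 6): P = [2, 5, 7] / [3, 6] / [4];  Q = [1, 2, 5] / [3, 4] / [6]
  Insert 1 (step 7): P = [1, 5, 7] / [2, 6] / [3] / [4];  Q = [1, 2, 5] / [3, 4] / [6] / [7]
Final shape: (3, 2, 1, 1).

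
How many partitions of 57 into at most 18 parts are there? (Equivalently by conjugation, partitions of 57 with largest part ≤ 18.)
p(57, parts ≤ 18) = 470914

Use the recurrence p(n, m) = p(n, m−1) + p(n−m, m): either the largest part is < m (count p(n, m−1)) or the largest part is exactly m (remove one copy of m, count p(n−m, m)). With p(0, ·) = 1 this gives p(57, parts ≤ 18) = 470914. (By conjugating Young diagrams, this also counts partitions of 57 into at most 18 parts.)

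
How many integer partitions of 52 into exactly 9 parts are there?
p(52, 9 parts) = 19720

Partitions of n into exactly k parts are in bijection with partitions of n − k into at most k parts (subtract 1 from each part). So p(52, exactly 9) = p(43, parts ≤ 9). Computing via the recurrence p(m, j) = p(m, j−1) + p(m−j, j) gives 19720.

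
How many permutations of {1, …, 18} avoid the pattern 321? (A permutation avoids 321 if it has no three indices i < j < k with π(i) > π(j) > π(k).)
C_18 = 477638700

These 321-avoiding permutations are counted by the Catalan number C_n = (1/(n + 1)) · C(2n, n). For n = 18: C_18 = (1/19) · C(36, 18) = 9075135300/19 = 477638700.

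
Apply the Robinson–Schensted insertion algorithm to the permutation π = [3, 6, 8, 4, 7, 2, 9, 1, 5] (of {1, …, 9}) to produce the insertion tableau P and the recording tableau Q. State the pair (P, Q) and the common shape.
P = [1, 4, 5, 9] / [2, 7] / [3, 8] / [6];  Q = [1, 2, 3, 7] / [4, 5] / [6, 9] / [8];  common shape = (4, 2, 2, 1)

Row-insert the values π_1, π_2, … into P one at a time, bumping the leftmost entry strictly greater than the inserted value down to the next row. The recording tableau Q records, in position (i, j), the step at which that cell was added to P.
  Insert 3 (step 1): P = [3];  Q = [1]
  Insert 6 (step 2): P = [3, 6];  Q = [1, 2]
  Insert 8 (step 3): P = [3, 6, 8];  Q = [1, 2, 3]
  Insert 4 (step 4): P = [3, 4, 8] / [6];  Q = [1, 2, 3] / [4]
  Insert 7 (step 5): P = [3, 4, 7] / [6, 8];  Q = [1, 2, 3] / [4, 5]
  Insert 2 (step 6): P = [2, 4, 7] / [3, 8] / [6];  Q = [1, 2, 3] / [4, 5] / [6]
  Insert 9 (step 7): P = [2, 4, 7, 9] / [3, 8] / [6];  Q = [1, 2, 3, 7] / [4, 5] / [6]
  Insert 1 (step 8): P = [1, 4, 7, 9] / [2, 8] / [3] / [6];  Q = [1, 2, 3, 7] / [4, 5] / [6] / [8]
  Insert 5 (step 9): P = [1, 4, 5, 9] / [2, 7] / [3, 8] / [6];  Q = [1, 2, 3, 7] / [4, 5] / [6, 9] / [8]
Final shape: (4, 2, 2, 1).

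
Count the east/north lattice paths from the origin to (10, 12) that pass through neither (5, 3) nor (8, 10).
Number of paths = 312306

Inclusion–exclusion. Total paths: C(22, 10) = 646646. Through P₁: C(8, 5)·C(14, 5) = 112112. Through P₂: C(18, 8)·C(4, 2) = 262548. Since P₁ is strictly southwest of P₂, a monotone path through both must visit P₁ then P₂; paths through both = C(8, 5)·C(10, 3)·C(4, 2) = 40320. Avoid both = 646646 − 112112 − 262548 + 40320 = 312306.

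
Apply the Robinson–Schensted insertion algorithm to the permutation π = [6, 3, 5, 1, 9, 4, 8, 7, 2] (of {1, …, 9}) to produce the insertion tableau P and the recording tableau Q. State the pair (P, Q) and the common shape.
P = [1, 2, 7] / [3, 4, 8] / [5, 9] / [6];  Q = [1, 3, 5] / [2, 6, 7] / [4, 8] / [9];  common shape = (3, 3, 2, 1)

Row-insert the values π_1, π_2, … into P one at a time, bumping the leftmost entry strictly greater than the inserted value down to the next row. The recording tableau Q records, in position (i, j), the step at which that cell was added to P.
  Insert 6 (step 1): P = [6];  Q = [1]
  Insert 3 (step 2): P = [3] / [6];  Q = [1] / [2]
  Insert 5 (step 3): P = [3, 5] / [6];  Q = [1, 3] / [2]
  Insert 1 (step 4): P = [1, 5] / [3] / [6];  Q = [1, 3] / [2] / [4]
  Insert 9 (step 5): P = [1, 5, 9] / [3] / [6];  Q = [1, 3, 5] / [2] / [4]
  Insert 4 (step 6): P = [1, 4, 9] / [3, 5] / [6];  Q = [1, 3, 5] / [2, 6] / [4]
  Insert 8 (step 7): P = [1, 4, 8] / [3, 5, 9] / [6];  Q = [1, 3, 5] / [2, 6, 7] / [4]
  Insert 7 (step 8): P = [1, 4, 7] / [3, 5, 8] / [6, 9];  Q = [1, 3, 5] / [2, 6, 7] / [4, 8]
  Insert 2 (step 9): P = [1, 2, 7] / [3, 4, 8] / [5, 9] / [6];  Q = [1, 3, 5] / [2, 6, 7] / [4, 8] / [9]
Final shape: (3, 3, 2, 1).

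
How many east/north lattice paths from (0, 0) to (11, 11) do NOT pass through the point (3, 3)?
Number of paths = 448032

Total paths from (0, 0) to (11, 11): C(22, 11) = 705432. Paths through (3, 3): (paths (0, 0) → (3, 3)) × (paths (3, 3) → (11, 11)) = C(6, 3) · C(16, 8) = 20 · 12870 = 257400. Avoidance count = 705432 − 257400 = 448032.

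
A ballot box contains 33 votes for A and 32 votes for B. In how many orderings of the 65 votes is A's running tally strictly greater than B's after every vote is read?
Strict-lead orderings = 55534064877048198

Total orderings of the 65 votes with 33 for A: C(65, 33) = 3609714217008132870. By the Bertrand ballot formula (Cycle Lemma / reflection principle), the number of orderings in which A is strictly ahead of B throughout is (p − q)/(p + q) · C(p + q, p) = (33 − 32)/(33 + 32) · 3609714217008132870 = 55534064877048198.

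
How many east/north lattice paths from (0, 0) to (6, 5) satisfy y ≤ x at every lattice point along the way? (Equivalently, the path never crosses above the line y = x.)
Number of paths = 132

By the reflection principle (André's argument), the number of monotone paths to (6, 5) with n ≤ m that never go above y = x is C(11, 6) − C(11, 7) = 462 − 330 = 132.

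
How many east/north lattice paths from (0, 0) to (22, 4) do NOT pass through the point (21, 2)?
Number of paths = 14191

Total paths from (0, 0) to (22, 4): C(26, 22) = 14950. Paths through (21, 2): (paths (0, 0) → (21, 2)) × (paths (21, 2) → (22, 4)) = C(23, 21) · C(3, 1) = 253 · 3 = 759. Avoidance count = 14950 − 759 = 14191.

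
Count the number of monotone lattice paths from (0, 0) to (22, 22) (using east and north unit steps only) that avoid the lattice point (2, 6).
Number of paths = 1899478544640

Total paths from (0, 0) to (22, 22): C(44, 22) = 2104098963720. Paths through (2, 6): (paths (0, 0) → (2, 6)) × (paths (2, 6) → (22, 22)) = C(8, 2) · C(36, 20) = 28 · 7307872110 = 204620419080. Avoidance count = 2104098963720 − 204620419080 = 1899478544640.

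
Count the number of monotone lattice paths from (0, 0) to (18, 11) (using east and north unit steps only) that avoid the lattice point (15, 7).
Number of paths = 28628250

Total paths from (0, 0) to (18, 11): C(29, 18) = 34597290. Paths through (15, 7): (paths (0, 0) → (15, 7)) × (paths (15, 7) → (18, 11)) = C(22, 15) · C(7, 3) = 170544 · 35 = 5969040. Avoidance count = 34597290 − 5969040 = 28628250.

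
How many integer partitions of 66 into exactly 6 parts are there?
p(66, 6 parts) = 19858

Partitions of n into exactly k parts are in bijection with partitions of n − k into at most k parts (subtract 1 from each part). So p(66, exactly 6) = p(60, parts ≤ 6). Computing via the recurrence p(m, j) = p(m, j−1) + p(m−j, j) gives 19858.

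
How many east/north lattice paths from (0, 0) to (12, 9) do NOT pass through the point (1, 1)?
Number of paths = 142766

Total paths from (0, 0) to (12, 9): C(21, 12) = 293930. Paths through (1, 1): (paths (0, 0) → (1, 1)) × (paths (1, 1) → (12, 9)) = C(2, 1) · C(19, 11) = 2 · 75582 = 151164. Avoidance count = 293930 − 151164 = 142766.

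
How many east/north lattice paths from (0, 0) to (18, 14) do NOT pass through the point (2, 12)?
Number of paths = 471421677

Total paths from (0, 0) to (18, 14): C(32, 18) = 471435600. Paths through (2, 12): (paths (0, 0) → (2, 12)) × (paths (2, 12) → (18, 14)) = C(14, 2) · C(18, 16) = 91 · 153 = 13923. Avoidance count = 471435600 − 13923 = 471421677.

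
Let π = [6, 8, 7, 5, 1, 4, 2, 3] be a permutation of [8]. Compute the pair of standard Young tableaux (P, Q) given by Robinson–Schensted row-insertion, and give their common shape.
P = [1, 2, 3] / [4, 7] / [5] / [6] / [8];  Q = [1, 2, 8] / [3, 6] / [4] / [5] / [7];  common shape = (3, 2, 1, 1, 1)

Row-insert the values π_1, π_2, … into P one at a time, bumping the leftmost entry strictly greater than the inserted value down to the next row. The recording tableau Q records, in position (i, j), the step at which that cell was added to P.
  Insert 6 (step 1): P = [6];  Q = [1]
  Insert 8 (step 2): P = [6, 8];  Q = [1, 2]
  Insert 7 (step 3): P = [6, 7] / [8];  Q = [1, 2] / [3]
  Insert 5 (step 4): P = [5, 7] / [6] / [8];  Q = [1, 2] / [3] / [4]
  Insert 1 (step 5): P = [1, 7] / [5] / [6] / [8];  Q = [1, 2] / [3] / [4] / [5]
  Insert 4 (step 6): P = [1, 4] / [5, 7] / [6] / [8];  Q = [1, 2] / [3, 6] / [4] / [5]
  Insert 2 (step 7): P = [1, 2] / [4, 7] / [5] / [6] / [8];  Q = [1, 2] / [3, 6] / [4] / [5] / [7]
  Insert 3 (step 8): P = [1, 2, 3] / [4, 7] / [5] / [6] / [8];  Q = [1, 2, 8] / [3, 6] / [4] / [5] / [7]
Final shape: (3, 2, 1, 1, 1).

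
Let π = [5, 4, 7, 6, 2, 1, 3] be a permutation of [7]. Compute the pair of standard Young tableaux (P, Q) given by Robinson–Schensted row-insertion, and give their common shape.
P = [1, 3] / [2, 6] / [4, 7] / [5];  Q = [1, 3] / [2, 4] / [5, 7] / [6];  common shape = (2, 2, 2, 1)

Row-insert the values π_1, π_2, … into P one at a time, bumping the leftmost entry strictly greater than the inserted value down to the next row. The recording tableau Q records, in position (i, j), the step at which that cell was added to P.
  Insert 5 (step 1): P = [5];  Q = [1]
  Insert 4 (step 2): P = [4] / [5];  Q = [1] / [2]
  Insert 7 (step 3): P = [4, 7] / [5];  Q = [1, 3] / [2]
  Insert 6 (step 4): P = [4, 6] / [5, 7];  Q = [1, 3] / [2, 4]
  Insert 2 (step 5): P = [2, 6] / [4, 7] / [5];  Q = [1, 3] / [2, 4] / [5]
  Insert 1 (step 6): P = [1, 6] / [2, 7] / [4] / [5];  Q = [1, 3] / [2, 4] / [5] / [6]
  Insert 3 (step 7): P = [1, 3] / [2, 6] / [4, 7] / [5];  Q = [1, 3] / [2, 4] / [5, 7] / [6]
Final shape: (2, 2, 2, 1).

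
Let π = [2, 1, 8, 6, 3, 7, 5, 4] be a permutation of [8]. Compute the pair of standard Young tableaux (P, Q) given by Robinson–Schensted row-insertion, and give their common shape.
P = [1, 3, 4] / [2, 5, 7] / [6] / [8];  Q = [1, 3, 6] / [2, 4, 7] / [5] / [8];  common shape = (3, 3, 1, 1)

Row-insert the values π_1, π_2, … into P one at a time, bumping the leftmost entry strictly greater than the inserted value down to the next row. The recording tableau Q records, in position (i, j), the step at which that cell was added to P.
  Insert 2 (step 1): P = [2];  Q = [1]
  Insert 1 (step 2): P = [1] / [2];  Q = [1] / [2]
  Insert 8 (step 3): P = [1, 8] / [2];  Q = [1, 3] / [2]
  Insert 6 (step 4): P = [1, 6] / [2, 8];  Q = [1, 3] / [2, 4]
  Insert 3 (step 5): P = [1, 3] / [2, 6] / [8];  Q = [1, 3] / [2, 4] / [5]
  Insert 7 (step 6): P = [1, 3, 7] / [2, 6] / [8];  Q = [1, 3, 6] / [2, 4] / [5]
  Insert 5 (step 7): P = [1, 3, 5] / [2, 6, 7] / [8];  Q = [1, 3, 6] / [2, 4, 7] / [5]
  Insert 4 (step 8): P = [1, 3, 4] / [2, 5, 7] / [6] / [8];  Q = [1, 3, 6] / [2, 4, 7] / [5] / [8]
Final shape: (3, 3, 1, 1).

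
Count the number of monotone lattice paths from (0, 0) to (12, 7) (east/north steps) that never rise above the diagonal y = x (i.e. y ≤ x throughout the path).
Number of paths = 23256

By the reflection principle (André's argument), the number of monotone paths to (12, 7) with n ≤ m that never go above y = x is C(19, 12) − C(19, 13) = 50388 − 27132 = 23256.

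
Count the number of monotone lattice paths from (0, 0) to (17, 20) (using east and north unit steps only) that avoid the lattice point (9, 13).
Number of paths = 12704471010

Total paths from (0, 0) to (17, 20): C(37, 17) = 15905368710. Paths through (9, 13): (paths (0, 0) → (9, 13)) × (paths (9, 13) → (17, 20)) = C(22, 9) · C(15, 8) = 497420 · 6435 = 3200897700. Avoidance count = 15905368710 − 3200897700 = 12704471010.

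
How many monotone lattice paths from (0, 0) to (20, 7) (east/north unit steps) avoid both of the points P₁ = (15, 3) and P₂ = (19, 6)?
Number of paths = 488134

Inclusion–exclusion. Total paths: C(27, 20) = 888030. Through P₁: C(18, 15)·C(9, 5) = 102816. Through P₂: C(25, 19)·C(2, 1) = 354200. Since P₁ is strictly southwest of P₂, a monotone path through both must visit P₁ then P₂; paths through both = C(18, 15)·C(7, 4)·C(2, 1) = 57120. Avoid both = 888030 − 102816 − 354200 + 57120 = 488134.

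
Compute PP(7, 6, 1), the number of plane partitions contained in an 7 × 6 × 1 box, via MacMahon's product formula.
PP(7, 6, 1) = 1716

Evaluate the triple product over i = 1..7, j = 1..6, k = 1..1. The factors are (2/1) · (3/2) · (4/3) · (5/4) · (6/5) · (7/6) · (3/2) · (4/3) · … (42 factors total). The numerators and denominators telescope so the product is an integer; carrying out the multiplication exactly gives PP(7, 6, 1) = 1716.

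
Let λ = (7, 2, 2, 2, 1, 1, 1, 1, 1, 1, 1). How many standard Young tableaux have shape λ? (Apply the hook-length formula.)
# SYT of shape (7, 2, 2, 2, 1, 1, 1, 1, 1, 1, 1) = 4426240

Hook-length formula: f^λ = n! / Π hook(c), product over all cells c of the Young diagram. For λ = (7, 2, 2, 2, 1, 1, 1, 1, 1, 1, 1), n = 20 boxes. Hook lengths by row (left-to-right, top-to-bottom): [17, 9, 5, 4, 3, 2, 1]; [11, 3]; [10, 2]; [9, 1]; [7]; [6]; [5]; [4]; [3]; [2]; [1]. Product of hooks = 549654336000. So f^λ = 20! / 549654336000 = 2432902008176640000 / 549654336000 = 4426240.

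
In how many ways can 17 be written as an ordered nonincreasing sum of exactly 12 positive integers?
p(17, 12 parts) = 7

Partitions of n into exactly k parts are in bijection with partitions of n − k into at most k parts (subtract 1 from each part). So p(17, exactly 12) = p(5, parts ≤ 12). Computing via the recurrence p(m, j) = p(m, j−1) + p(m−j, j) gives 7.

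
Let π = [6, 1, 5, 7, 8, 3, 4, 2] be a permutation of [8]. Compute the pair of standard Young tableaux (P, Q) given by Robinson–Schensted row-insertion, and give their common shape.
P = [1, 2, 4, 8] / [3, 7] / [5] / [6];  Q = [1, 3, 4, 5] / [2, 7] / [6] / [8];  common shape = (4, 2, 1, 1)

Row-insert the values π_1, π_2, … into P one at a time, bumping the leftmost entry strictly greater than the inserted value down to the next row. The recording tableau Q records, in position (i, j), the step at which that cell was added to P.
  Insert 6 (step 1): P = [6];  Q = [1]
  Insert 1 (step 2): P = [1] / [6];  Q = [1] / [2]
  Insert 5 (step 3): P = [1, 5] / [6];  Q = [1, 3] / [2]
  Insert 7 (step 4): P = [1, 5, 7] / [6];  Q = [1, 3, 4] / [2]
  Insert 8 (step 5): P = [1, 5, 7, 8] / [6];  Q = [1, 3, 4, 5] / [2]
  Insert 3 (step 6): P = [1, 3, 7, 8] / [5] / [6];  Q = [1, 3, 4, 5] / [2] / [6]
  Insert 4 (step 7): P = [1, 3, 4, 8] / [5, 7] / [6];  Q = [1, 3, 4, 5] / [2, 7] / [6]
  Insert 2 (step 8): P = [1, 2, 4, 8] / [3, 7] / [5] / [6];  Q = [1, 3, 4, 5] / [2, 7] / [6] / [8]
Final shape: (4, 2, 1, 1).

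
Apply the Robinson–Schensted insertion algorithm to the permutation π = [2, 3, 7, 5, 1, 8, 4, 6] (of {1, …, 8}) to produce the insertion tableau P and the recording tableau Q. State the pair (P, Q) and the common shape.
P = [1, 3, 4, 6] / [2, 5, 8] / [7];  Q = [1, 2, 3, 6] / [4, 7, 8] / [5];  common shape = (4, 3, 1)

Row-insert the values π_1, π_2, … into P one at a time, bumping the leftmost entry strictly greater than the inserted value down to the next row. The recording tableau Q records, in position (i, j), the step at which that cell was added to P.
  Insert 2 (step 1): P = [2];  Q = [1]
  Insert 3 (step 2): P = [2, 3];  Q = [1, 2]
  Insert 7 (step 3): P = [2, 3, 7];  Q = [1, 2, 3]
  Insert 5 (step 4): P = [2, 3, 5] / [7];  Q = [1, 2, 3] / [4]
  Insert 1 (step 5): P = [1, 3, 5] / [2] / [7];  Q = [1, 2, 3] / [4] / [5]
  Insert 8 (step 6): P = [1, 3, 5, 8] / [2] / [7];  Q = [1, 2, 3, 6] / [4] / [5]
  Insert 4 (step 7): P = [1, 3, 4, 8] / [2, 5] / [7];  Q = [1, 2, 3, 6] / [4, 7] / [5]
  Insert 6 (step 8): P = [1, 3, 4, 6] / [2, 5, 8] / [7];  Q = [1, 2, 3, 6] / [4, 7, 8] / [5]
Final shape: (4, 3, 1).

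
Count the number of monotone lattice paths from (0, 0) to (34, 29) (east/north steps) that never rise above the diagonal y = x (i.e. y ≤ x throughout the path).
Number of paths = 130201715131902918

By the reflection principle (André's argument), the number of monotone paths to (34, 29) with n ≤ m that never go above y = x is C(63, 34) − C(63, 35) = 759510004936100355 − 629308289804197437 = 130201715131902918.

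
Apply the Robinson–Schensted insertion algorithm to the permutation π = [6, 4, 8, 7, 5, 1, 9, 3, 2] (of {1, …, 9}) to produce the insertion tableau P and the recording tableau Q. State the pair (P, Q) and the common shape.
P = [1, 2, 9] / [3, 5] / [4, 7] / [6] / [8];  Q = [1, 3, 7] / [2, 4] / [5, 8] / [6] / [9];  common shape = (3, 2, 2, 1, 1)

Row-insert the values π_1, π_2, … into P one at a time, bumping the leftmost entry strictly greater than the inserted value down to the next row. The recording tableau Q records, in position (i, j), the step at which that cell was added to P.
  Insert 6 (step 1): P = [6];  Q = [1]
  Insert 4 (step 2): P = [4] / [6];  Q = [1] / [2]
  Insert 8 (step 3): P = [4, 8] / [6];  Q = [1, 3] / [2]
  Insert 7 (step 4): P = [4, 7] / [6, 8];  Q = [1, 3] / [2, 4]
  Insert 5 (step 5): P = [4, 5] / [6, 7] / [8];  Q = [1, 3] / [2, 4] / [5]
  Insert 1 (step 6): P = [1, 5] / [4, 7] / [6] / [8];  Q = [1, 3] / [2, 4] / [5] / [6]
  Insert 9 (step 7): P = [1, 5, 9] / [4, 7] / [6] / [8];  Q = [1, 3, 7] / [2, 4] / [5] / [6]
  Insert 3 (step 8): P = [1, 3, 9] / [4, 5] / [6, 7] / [8];  Q = [1, 3, 7] / [2, 4] / [5, 8] / [6]
  Insert 2 (step 9): P = [1, 2, 9] / [3, 5] / [4, 7] / [6] / [8];  Q = [1, 3, 7] / [2, 4] / [5, 8] / [6] / [9]
Final shape: (3, 2, 2, 1, 1).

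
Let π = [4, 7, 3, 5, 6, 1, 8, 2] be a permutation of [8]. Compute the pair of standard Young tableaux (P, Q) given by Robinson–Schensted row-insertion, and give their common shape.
P = [1, 2, 6, 8] / [3, 5] / [4, 7];  Q = [1, 2, 5, 7] / [3, 4] / [6, 8];  common shape = (4, 2, 2)

Row-insert the values π_1, π_2, … into P one at a time, bumping the leftmost entry strictly greater than the inserted value down to the next row. The recording tableau Q records, in position (i, j), the step at which that cell was added to P.
  Insert 4 (step 1): P = [4];  Q = [1]
  Insert 7 (step 2): P = [4, 7];  Q = [1, 2]
  Insert 3 (step 3): P = [3, 7] / [4];  Q = [1, 2] / [3]
  Insert 5 (step 4): P = [3, 5] / [4, 7];  Q = [1, 2] / [3, 4]
  Insert 6 (step 5): P = [3, 5, 6] / [4, 7];  Q = [1, 2, 5] / [3, 4]
  Insert 1 (step 6): P = [1, 5, 6] / [3, 7] / [4];  Q = [1, 2, 5] / [3, 4] / [6]
  Insert 8 (step 7): P = [1, 5, 6, 8] / [3, 7] / [4];  Q = [1, 2, 5, 7] / [3, 4] / [6]
  Insert 2 (step 8): P = [1, 2, 6, 8] / [3, 5] / [4, 7];  Q = [1, 2, 5, 7] / [3, 4] / [6, 8]
Final shape: (4, 2, 2).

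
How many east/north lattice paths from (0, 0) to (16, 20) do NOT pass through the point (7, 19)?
Number of paths = 7301294110

Total paths from (0, 0) to (16, 20): C(36, 16) = 7307872110. Paths through (7, 19): (paths (0, 0) → (7, 19)) × (paths (7, 19) → (16, 20)) = C(26, 7) · C(10, 9) = 657800 · 10 = 6578000. Avoidance count = 7307872110 − 6578000 = 7301294110.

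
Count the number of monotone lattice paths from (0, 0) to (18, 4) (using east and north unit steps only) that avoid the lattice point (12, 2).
Number of paths = 4767

Total paths from (0, 0) to (18, 4): C(22, 18) = 7315. Paths through (12, 2): (paths (0, 0) → (12, 2)) × (paths (12, 2) → (18, 4)) = C(14, 12) · C(8, 6) = 91 · 28 = 2548. Avoidance count = 7315 − 2548 = 4767.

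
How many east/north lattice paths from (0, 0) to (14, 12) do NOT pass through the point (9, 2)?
Number of paths = 9492535

Total paths from (0, 0) to (14, 12): C(26, 14) = 9657700. Paths through (9, 2): (paths (0, 0) → (9, 2)) × (paths (9, 2) → (14, 12)) = C(11, 9) · C(15, 5) = 55 · 3003 = 165165. Avoidance count = 9657700 − 165165 = 9492535.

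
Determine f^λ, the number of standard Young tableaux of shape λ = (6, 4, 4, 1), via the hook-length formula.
# SYT of shape (6, 4, 4, 1) = 80080

Hook-length formula: f^λ = n! / Π hook(c), product over all cells c of the Young diagram. For λ = (6, 4, 4, 1), n = 15 boxes. Hook lengths by row (left-to-right, top-to-bottom): [9, 7, 6, 5, 2, 1]; [6, 4, 3, 2]; [5, 3, 2, 1]; [1]. Product of hooks = 16329600. So f^λ = 15! / 16329600 = 1307674368000 / 16329600 = 80080.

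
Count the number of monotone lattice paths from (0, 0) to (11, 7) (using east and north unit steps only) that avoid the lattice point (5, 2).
Number of paths = 22122

Total paths from (0, 0) to (11, 7): C(18, 11) = 31824. Paths through (5, 2): (paths (0, 0) → (5, 2)) × (paths (5, 2) → (11, 7)) = C(7, 5) · C(11, 6) = 21 · 462 = 9702. Avoidance count = 31824 − 9702 = 22122.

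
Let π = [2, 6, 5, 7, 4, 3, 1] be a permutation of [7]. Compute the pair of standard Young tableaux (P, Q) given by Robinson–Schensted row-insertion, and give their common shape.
P = [1, 3, 7] / [2] / [4] / [5] / [6];  Q = [1, 2, 4] / [3] / [5] / [6] / [7];  common shape = (3, 1, 1, 1, 1)

Row-insert the values π_1, π_2, … into P one at a time, bumping the leftmost entry strictly greater than the inserted value down to the next row. The recording tableau Q records, in position (i, j), the step at which that cell was added to P.
  Insert 2 (step 1): P = [2];  Q = [1]
  Insert 6 (step 2): P = [2, 6];  Q = [1, 2]
  Insert 5 (step 3): P = [2, 5] / [6];  Q = [1, 2] / [3]
  Insert 7 (step 4): P = [2, 5, 7] / [6];  Q = [1, 2, 4] / [3]
  Insert 4 (step 5): P = [2, 4, 7] / [5] / [6];  Q = [1, 2, 4] / [3] / [5]
  Insert 3 (step 6): P = [2, 3, 7] / [4] / [5] / [6];  Q = [1, 2, 4] / [3] / [5] / [6]
  Insert 1 (step 7): P = [1, 3, 7] / [2] / [4] / [5] / [6];  Q = [1, 2, 4] / [3] / [5] / [6] / [7]
Final shape: (3, 1, 1, 1, 1).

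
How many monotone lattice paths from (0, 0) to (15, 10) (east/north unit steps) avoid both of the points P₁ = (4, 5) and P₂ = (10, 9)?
Number of paths = 2322884

Inclusion–exclusion. Total paths: C(25, 15) = 3268760. Through P₁: C(9, 4)·C(16, 11) = 550368. Through P₂: C(19, 10)·C(6, 5) = 554268. Since P₁ is strictly southwest of P₂, a monotone path through both must visit P₁ then P₂; paths through both = C(9, 4)·C(10, 6)·C(6, 5) = 158760. Avoid both = 3268760 − 550368 − 554268 + 158760 = 2322884.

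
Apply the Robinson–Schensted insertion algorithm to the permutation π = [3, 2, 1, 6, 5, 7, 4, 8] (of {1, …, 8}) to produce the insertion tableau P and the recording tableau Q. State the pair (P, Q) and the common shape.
P = [1, 4, 7, 8] / [2, 5] / [3, 6];  Q = [1, 4, 6, 8] / [2, 5] / [3, 7];  common shape = (4, 2, 2)

Row-insert the values π_1, π_2, … into P one at a time, bumping the leftmost entry strictly greater than the inserted value down to the next row. The recording tableau Q records, in position (i, j), the step at which that cell was added to P.
  Insert 3 (step 1): P = [3];  Q = [1]
  Insert 2 (step 2): P = [2] / [3];  Q = [1] / [2]
  Insert 1 (step 3): P = [1] / [2] / [3];  Q = [1] / [2] / [3]
  Insert 6 (step 4): P = [1, 6] / [2] / [3];  Q = [1, 4] / [2] / [3]
  Insert 5 (step 5): P = [1, 5] / [2, 6] / [3];  Q = [1, 4] / [2, 5] / [3]
  Insert 7 (step 6): P = [1, 5, 7] / [2, 6] / [3];  Q = [1, 4, 6] / [2, 5] / [3]
  Insert 4 (step 7): P = [1, 4, 7] / [2, 5] / [3, 6];  Q = [1, 4, 6] / [2, 5] / [3, 7]
  Insert 8 (step 8): P = [1, 4, 7, 8] / [2, 5] / [3, 6];  Q = [1, 4, 6, 8] / [2, 5] / [3, 7]
Final shape: (4, 2, 2).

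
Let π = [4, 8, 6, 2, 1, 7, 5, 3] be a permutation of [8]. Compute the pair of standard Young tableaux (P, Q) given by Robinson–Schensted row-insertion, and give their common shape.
P = [1, 3, 7] / [2, 5] / [4, 6] / [8];  Q = [1, 2, 6] / [3, 7] / [4, 8] / [5];  common shape = (3, 2, 2, 1)

Row-insert the values π_1, π_2, … into P one at a time, bumping the leftmost entry strictly greater than the inserted value down to the next row. The recording tableau Q records, in position (i, j), the step at which that cell was added to P.
  Insert 4 (step 1): P = [4];  Q = [1]
  Insert 8 (step 2): P = [4, 8];  Q = [1, 2]
  Insert 6 (step 3): P = [4, 6] / [8];  Q = [1, 2] / [3]
  Insert 2 (step 4): P = [2, 6] / [4] / [8];  Q = [1, 2] / [3] / [4]
  Insert 1 (step 5): P = [1, 6] / [2] / [4] / [8];  Q = [1, 2] / [3] / [4] / [5]
  Insert 7 (step 6): P = [1, 6, 7] / [2] / [4] / [8];  Q = [1, 2, 6] / [3] / [4] / [5]
  Insert 5 (step 7): P = [1, 5, 7] / [2, 6] / [4] / [8];  Q = [1, 2, 6] / [3, 7] / [4] / [5]
  Insert 3 (step 8): P = [1, 3, 7] / [2, 5] / [4, 6] / [8];  Q = [1, 2, 6] / [3, 7] / [4, 8] / [5]
Final shape: (3, 2, 2, 1).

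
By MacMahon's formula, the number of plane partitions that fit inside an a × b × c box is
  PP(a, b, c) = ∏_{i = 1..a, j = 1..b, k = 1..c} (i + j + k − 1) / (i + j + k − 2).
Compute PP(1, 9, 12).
PP(1, 9, 12) = 293930

Evaluate the triple product over i = 1..1, j = 1..9, k = 1..12. The factors are (2/1) · (3/2) · (4/3) · (5/4) · (6/5) · (7/6) · (8/7) · (9/8) · … (108 factors total). The numerators and denominators telescope so the product is an integer; carrying out the multiplication exactly gives PP(1, 9, 12) = 293930.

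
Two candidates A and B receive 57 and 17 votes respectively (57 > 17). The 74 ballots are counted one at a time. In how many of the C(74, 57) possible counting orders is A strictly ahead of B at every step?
Strict-lead orderings = 12404138972881440

Total orderings of the 74 votes with 57 for A: C(74, 57) = 22947657099830664. By the Bertrand ballot formula (Cycle Lemma / reflection principle), the number of orderings in which A is strictly ahead of B throughout is (p − q)/(p + q) · C(p + q, p) = (57 − 17)/(57 + 17) · 22947657099830664 = 12404138972881440.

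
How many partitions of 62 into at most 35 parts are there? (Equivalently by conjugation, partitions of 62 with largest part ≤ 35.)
p(62, parts ≤ 35) = 1288424

Use the recurrence p(n, m) = p(n, m−1) + p(n−m, m): either the largest part is < m (count p(n, m−1)) or the largest part is exactly m (remove one copy of m, count p(n−m, m)). With p(0, ·) = 1 this gives p(62, parts ≤ 35) = 1288424. (By conjugating Young diagrams, this also counts partitions of 62 into at most 35 parts.)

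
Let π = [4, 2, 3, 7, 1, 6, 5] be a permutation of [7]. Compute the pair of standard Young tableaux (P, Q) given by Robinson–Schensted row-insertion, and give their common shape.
P = [1, 3, 5] / [2, 6] / [4, 7];  Q = [1, 3, 4] / [2, 6] / [5, 7];  common shape = (3, 2, 2)

Row-insert the values π_1, π_2, … into P one at a time, bumping the leftmost entry strictly greater than the inserted value down to the next row. The recording tableau Q records, in position (i, j), the step at which that cell was added to P.
  Insert 4 (step 1): P = [4];  Q = [1]
  Insert 2 (step 2): P = [2] / [4];  Q = [1] / [2]
  Insert 3 (step 3): P = [2, 3] / [4];  Q = [1, 3] / [2]
  Insert 7 (step 4): P = [2, 3, 7] / [4];  Q = [1, 3, 4] / [2]
  Insert 1 (step 5): P = [1, 3, 7] / [2] / [4];  Q = [1, 3, 4] / [2] / [5]
  Insert 6 (step 6): P = [1, 3, 6] / [2, 7] / [4];  Q = [1, 3, 4] / [2, 6] / [5]
  Insert 5 (step 7): P = [1, 3, 5] / [2, 6] / [4, 7];  Q = [1, 3, 4] / [2, 6] / [5, 7]
Final shape: (3, 2, 2).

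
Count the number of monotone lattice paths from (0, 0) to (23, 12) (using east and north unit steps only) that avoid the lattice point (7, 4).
Number of paths = 591746370

Total paths from (0, 0) to (23, 12): C(35, 23) = 834451800. Paths through (7, 4): (paths (0, 0) → (7, 4)) × (paths (7, 4) → (23, 12)) = C(11, 7) · C(24, 16) = 330 · 735471 = 242705430. Avoidance count = 834451800 − 242705430 = 591746370.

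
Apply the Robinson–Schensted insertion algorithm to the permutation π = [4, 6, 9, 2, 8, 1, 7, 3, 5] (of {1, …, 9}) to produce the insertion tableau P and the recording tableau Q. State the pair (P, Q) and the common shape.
P = [1, 3, 5] / [2, 6, 7] / [4, 8] / [9];  Q = [1, 2, 3] / [4, 5, 9] / [6, 7] / [8];  common shape = (3, 3, 2, 1)

Row-insert the values π_1, π_2, … into P one at a time, bumping the leftmost entry strictly greater than the inserted value down to the next row. The recording tableau Q records, in position (i, j), the step at which that cell was added to P.
  Insert 4 (step 1): P = [4];  Q = [1]
  Insert 6 (step 2): P = [4, 6];  Q = [1, 2]
  Insert 9 (step 3): P = [4, 6, 9];  Q = [1, 2, 3]
  Insert 2 (step 4): P = [2, 6, 9] / [4];  Q = [1, 2, 3] / [4]
  Insert 8 (step 5): P = [2, 6, 8] / [4, 9];  Q = [1, 2, 3] / [4, 5]
  Insert 1 (step 6): P = [1, 6, 8] / [2, 9] / [4];  Q = [1, 2, 3] / [4, 5] / [6]
  Insert 7 (step 7): P = [1, 6, 7] / [2, 8] / [4, 9];  Q = [1, 2, 3] / [4, 5] / [6, 7]
  Insert 3 (step 8): P = [1, 3, 7] / [2, 6] / [4, 8] / [9];  Q = [1, 2, 3] / [4, 5] / [6, 7] / [8]
  Insert 5 (step 9): P = [1, 3, 5] / [2, 6, 7] / [4, 8] / [9];  Q = [1, 2, 3] / [4, 5, 9] / [6, 7] / [8]
Final shape: (3, 3, 2, 1).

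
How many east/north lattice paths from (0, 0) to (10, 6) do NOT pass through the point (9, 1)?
Number of paths = 7948

Total paths from (0, 0) to (10, 6): C(16, 10) = 8008. Paths through (9, 1): (paths (0, 0) → (9, 1)) × (paths (9, 1) → (10, 6)) = C(10, 9) · C(6, 1) = 10 · 6 = 60. Avoidance count = 8008 − 60 = 7948.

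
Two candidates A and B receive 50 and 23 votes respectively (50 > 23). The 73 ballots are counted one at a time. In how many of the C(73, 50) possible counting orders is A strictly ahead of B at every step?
Strict-lead orderings = 2102763084503547024

Total orderings of the 73 votes with 50 for A: C(73, 50) = 5685248339583664176. By the Bertrand ballot formula (Cycle Lemma / reflection principle), the number of orderings in which A is strictly ahead of B throughout is (p − q)/(p + q) · C(p + q, p) = (50 − 23)/(50 + 23) · 5685248339583664176 = 2102763084503547024.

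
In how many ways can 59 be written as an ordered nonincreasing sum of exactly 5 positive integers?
p(59, 5 parts) = 4932

Partitions of n into exactly k parts are in bijection with partitions of n − k into at most k parts (subtract 1 from each part). So p(59, exactly 5) = p(54, parts ≤ 5). Computing via the recurrence p(m, j) = p(m, j−1) + p(m−j, j) gives 4932.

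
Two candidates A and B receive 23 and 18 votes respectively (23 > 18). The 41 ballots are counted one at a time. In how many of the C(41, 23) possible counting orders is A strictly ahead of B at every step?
Strict-lead orderings = 24647883000

Total orderings of the 41 votes with 23 for A: C(41, 23) = 202112640600. By the Bertrand ballot formula (Cycle Lemma / reflection principle), the number of orderings in which A is strictly ahead of B throughout is (p − q)/(p + q) · C(p + q, p) = (23 − 18)/(23 + 18) · 202112640600 = 24647883000.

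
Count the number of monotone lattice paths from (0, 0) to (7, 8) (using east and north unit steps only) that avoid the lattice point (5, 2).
Number of paths = 5847

Total paths from (0, 0) to (7, 8): C(15, 7) = 6435. Paths through (5, 2): (paths (0, 0) → (5, 2)) × (paths (5, 2) → (7, 8)) = C(7, 5) · C(8, 2) = 21 · 28 = 588. Avoidance count = 6435 − 588 = 5847.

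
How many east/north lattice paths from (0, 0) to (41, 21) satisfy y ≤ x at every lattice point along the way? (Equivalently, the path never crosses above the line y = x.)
Number of paths = 9206478467454345

By the reflection principle (André's argument), the number of monotone paths to (41, 21) with n ≤ m that never go above y = x is C(62, 41) − C(62, 42) = 18412956934908690 − 9206478467454345 = 9206478467454345.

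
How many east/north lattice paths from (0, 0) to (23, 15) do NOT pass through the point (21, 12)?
Number of paths = 11923113360

Total paths from (0, 0) to (23, 15): C(38, 23) = 15471286560. Paths through (21, 12): (paths (0, 0) → (21, 12)) × (paths (21, 12) → (23, 15)) = C(33, 21) · C(5, 2) = 354817320 · 10 = 3548173200. Avoidance count = 15471286560 − 3548173200 = 11923113360.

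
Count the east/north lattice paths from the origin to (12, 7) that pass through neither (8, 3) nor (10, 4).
Number of paths = 33778

Inclusion–exclusion. Total paths: C(19, 12) = 50388. Through P₁: C(11, 8)·C(8, 4) = 11550. Through P₂: C(14, 10)·C(5, 2) = 10010. Since P₁ is strictly southwest of P₂, a monotone path through both must visit P₁ then P₂; paths through both = C(11, 8)·C(3, 2)·C(5, 2) = 4950. Avoid both = 50388 − 11550 − 10010 + 4950 = 33778.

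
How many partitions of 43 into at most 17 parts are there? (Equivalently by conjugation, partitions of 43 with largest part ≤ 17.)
p(43, parts ≤ 17) = 54012

Use the recurrence p(n, m) = p(n, m−1) + p(n−m, m): either the largest part is < m (count p(n, m−1)) or the largest part is exactly m (remove one copy of m, count p(n−m, m)). With p(0, ·) = 1 this gives p(43, parts ≤ 17) = 54012. (By conjugating Young diagrams, this also counts partitions of 43 into at most 17 parts.)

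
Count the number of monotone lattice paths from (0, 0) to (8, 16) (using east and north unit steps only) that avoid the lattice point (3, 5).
Number of paths = 490863

Total paths from (0, 0) to (8, 16): C(24, 8) = 735471. Paths through (3, 5): (paths (0, 0) → (3, 5)) × (paths (3, 5) → (8, 16)) = C(8, 3) · C(16, 5) = 56 · 4368 = 244608. Avoidance count = 735471 − 244608 = 490863.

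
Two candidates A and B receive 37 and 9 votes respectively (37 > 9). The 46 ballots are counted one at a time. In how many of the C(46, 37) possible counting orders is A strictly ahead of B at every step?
Strict-lead orderings = 670609940

Total orderings of the 46 votes with 37 for A: C(46, 37) = 1101716330. By the Bertrand ballot formula (Cycle Lemma / reflection principle), the number of orderings in which A is strictly ahead of B throughout is (p − q)/(p + q) · C(p + q, p) = (37 − 9)/(37 + 9) · 1101716330 = 670609940.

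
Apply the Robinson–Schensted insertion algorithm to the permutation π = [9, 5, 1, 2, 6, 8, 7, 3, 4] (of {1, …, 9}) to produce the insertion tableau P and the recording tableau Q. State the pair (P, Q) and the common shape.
P = [1, 2, 3, 4] / [5, 6, 7] / [8] / [9];  Q = [1, 4, 5, 6] / [2, 7, 9] / [3] / [8];  common shape = (4, 3, 1, 1)

Row-insert the values π_1, π_2, … into P one at a time, bumping the leftmost entry strictly greater than the inserted value down to the next row. The recording tableau Q records, in position (i, j), the step at which that cell was added to P.
  Insert 9 (step 1): P = [9];  Q = [1]
  Insert 5 (step 2): P = [5] / [9];  Q = [1] / [2]
  Insert 1 (step 3): P = [1] / [5] / [9];  Q = [1] / [2] / [3]
  Insert 2 (step 4): P = [1, 2] / [5] / [9];  Q = [1, 4] / [2] / [3]
  Insert 6 (step 5): P = [1, 2, 6] / [5] / [9];  Q = [1, 4, 5] / [2] / [3]
  Insert 8 (step 6): P = [1, 2, 6, 8] / [5] / [9];  Q = [1, 4, 5, 6] / [2] / [3]
  Insert 7 (step 7): P = [1, 2, 6, 7] / [5, 8] / [9];  Q = [1, 4, 5, 6] / [2, 7] / [3]
  Insert 3 (step 8): P = [1, 2, 3, 7] / [5, 6] / [8] / [9];  Q = [1, 4, 5, 6] / [2, 7] / [3] / [8]
  Insert 4 (step 9): P = [1, 2, 3, 4] / [5, 6, 7] / [8] / [9];  Q = [1, 4, 5, 6] / [2, 7, 9] / [3] / [8]
Final shape: (4, 3, 1, 1).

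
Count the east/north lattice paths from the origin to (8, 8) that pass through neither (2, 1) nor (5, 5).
Number of paths = 4782

Inclusion–exclusion. Total paths: C(16, 8) = 12870. Through P₁: C(3, 2)·C(13, 6) = 5148. Through P₂: C(10, 5)·C(6, 3) = 5040. Since P₁ is strictly southwest of P₂, a monotone path through both must visit P₁ then P₂; paths through both = C(3, 2)·C(7, 3)·C(6, 3) = 2100. Avoid both = 12870 − 5148 − 5040 + 2100 = 4782.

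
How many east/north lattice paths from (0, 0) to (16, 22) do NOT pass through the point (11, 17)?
Number of paths = 16828481070

Total paths from (0, 0) to (16, 22): C(38, 16) = 22239974430. Paths through (11, 17): (paths (0, 0) → (11, 17)) × (paths (11, 17) → (16, 22)) = C(28, 11) · C(10, 5) = 21474180 · 252 = 5411493360. Avoidance count = 22239974430 − 5411493360 = 16828481070.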